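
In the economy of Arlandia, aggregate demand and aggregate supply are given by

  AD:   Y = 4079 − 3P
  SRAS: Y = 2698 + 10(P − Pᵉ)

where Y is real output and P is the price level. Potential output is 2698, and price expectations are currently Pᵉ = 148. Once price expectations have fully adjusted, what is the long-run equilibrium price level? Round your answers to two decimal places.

Long-run P = 460.33

Short run: with Pᵉ = 148, SRAS is Y = 1218 + 10P. Setting AD = SRAS gives 2861 = 13P, so P = 220.08 and Y = 4079 − 3P = 3418.77.
Output 3418.77 is above potential 2698, so over time expected prices rise and SRAS shifts left until Y returns to 2698.
Long run: Y = 2698 on the AD curve gives 2698 = 4079 − 3P, so P = 460.33.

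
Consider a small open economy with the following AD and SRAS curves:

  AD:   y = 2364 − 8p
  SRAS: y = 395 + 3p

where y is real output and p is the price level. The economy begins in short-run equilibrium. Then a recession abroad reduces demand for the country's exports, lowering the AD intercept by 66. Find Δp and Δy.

This is a negative demand shock: AD shifts left.
New AD: y = 2298 − 8p.
Set AD = SRAS: 2298 − 8p = 395 + 3p, so 1903 = 11p and p = 173.
y = 2298 − 8·173 = 914.
Initially p = 179, y = 932, so Δp = -6 and Δy = -18.

Δp = -6, Δy = -18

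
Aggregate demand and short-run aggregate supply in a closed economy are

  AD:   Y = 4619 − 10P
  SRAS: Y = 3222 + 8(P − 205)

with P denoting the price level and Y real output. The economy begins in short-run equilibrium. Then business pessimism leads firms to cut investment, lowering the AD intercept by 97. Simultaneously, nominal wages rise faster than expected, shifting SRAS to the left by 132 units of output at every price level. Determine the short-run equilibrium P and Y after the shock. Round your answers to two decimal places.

P = 170.67, Y = 2815.33

After both shocks: AD is Y = 4522 − 10P and SRAS is Y = 1450 + 8P.
Setting them equal: 3072 = 18P, so P = 170.67.
Substituting into AD, Y = 2815.33.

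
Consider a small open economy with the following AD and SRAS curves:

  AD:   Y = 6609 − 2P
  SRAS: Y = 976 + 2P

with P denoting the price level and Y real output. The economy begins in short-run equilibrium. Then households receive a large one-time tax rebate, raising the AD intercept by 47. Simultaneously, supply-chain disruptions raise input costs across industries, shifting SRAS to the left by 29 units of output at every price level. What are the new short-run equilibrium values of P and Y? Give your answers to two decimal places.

After both shocks: AD is Y = 6656 − 2P and SRAS is Y = 947 + 2P.
Setting them equal: 5709 = 4P, so P = 1427.25.
Substituting into AD, Y = 3801.50.

P = 1427.25, Y = 3801.50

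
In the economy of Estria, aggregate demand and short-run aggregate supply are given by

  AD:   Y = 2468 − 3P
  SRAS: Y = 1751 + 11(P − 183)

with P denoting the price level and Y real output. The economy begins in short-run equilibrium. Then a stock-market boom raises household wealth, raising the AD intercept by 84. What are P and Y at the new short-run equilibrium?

This is a positive demand shock: AD shifts right.
New AD: Y = 2552 − 3P.
SRAS can be written Y = 11P − 262.
Set AD = SRAS: 2552 − 3P = 11P − 262, so 2814 = 14P and P = 201.
Y = 2552 − 3·201 = 1949.

P = 201, Y = 1949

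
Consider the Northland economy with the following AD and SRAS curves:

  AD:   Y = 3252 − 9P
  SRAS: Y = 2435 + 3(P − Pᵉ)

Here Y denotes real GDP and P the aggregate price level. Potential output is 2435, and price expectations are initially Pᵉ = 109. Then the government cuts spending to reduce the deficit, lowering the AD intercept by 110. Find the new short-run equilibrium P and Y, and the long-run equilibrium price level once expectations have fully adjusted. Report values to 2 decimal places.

AD shifts left: new AD is Y = 3142 − 9P. With Pᵉ = 109, SRAS is Y = 2108 + 3P.
Short run: 3142 − 9P = 2108 + 3P gives 1034 = 12P, so P = 86.17 and Y = 3142 − 9P = 2366.50.
Y = 2366.50 is below potential 2435; expectations adjust and SRAS shifts right until Y = 2435.
Long run: on the new AD curve, 2435 = 3142 − 9P gives P = 78.56.

Short run: P = 86.17, Y = 2366.50. Long run: P = 78.56.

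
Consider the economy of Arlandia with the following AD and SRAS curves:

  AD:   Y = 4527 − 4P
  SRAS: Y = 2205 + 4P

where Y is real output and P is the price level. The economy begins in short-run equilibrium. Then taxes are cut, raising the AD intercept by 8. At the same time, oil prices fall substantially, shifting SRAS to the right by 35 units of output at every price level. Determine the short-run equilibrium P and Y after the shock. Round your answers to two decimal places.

After both shocks: AD is Y = 4535 − 4P and SRAS is Y = 2240 + 4P.
Setting them equal: 2295 = 8P, so P = 286.88.
Substituting into AD, Y = 3387.50.

P = 286.88, Y = 3387.50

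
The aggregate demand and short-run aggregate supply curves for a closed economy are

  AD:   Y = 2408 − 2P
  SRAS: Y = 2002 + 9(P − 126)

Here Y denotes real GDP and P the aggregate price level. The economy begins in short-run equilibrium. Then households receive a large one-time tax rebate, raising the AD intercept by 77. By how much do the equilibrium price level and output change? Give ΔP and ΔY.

This is a positive demand shock: AD shifts right.
New AD: Y = 2485 − 2P.
SRAS can be written Y = 868 + 9P.
Set AD = SRAS: 2485 − 2P = 868 + 9P, so 1617 = 11P and P = 147.
Y = 2485 − 2·147 = 2191.
Initially P = 140, Y = 2128, so ΔP = +7 and ΔY = +63.

ΔP = +7, ΔY = +63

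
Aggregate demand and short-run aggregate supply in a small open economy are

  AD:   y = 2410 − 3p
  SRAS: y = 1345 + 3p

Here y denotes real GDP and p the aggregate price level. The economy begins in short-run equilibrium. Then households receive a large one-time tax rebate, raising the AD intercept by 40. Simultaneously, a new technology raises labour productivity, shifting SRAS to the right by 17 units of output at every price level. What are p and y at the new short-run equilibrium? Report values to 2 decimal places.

p = 181.33, y = 1906.00

After both shocks: AD is y = 2450 − 3p and SRAS is y = 1362 + 3p.
Setting them equal: 1088 = 6p, so p = 181.33.
Substituting into AD, y = 1906.00.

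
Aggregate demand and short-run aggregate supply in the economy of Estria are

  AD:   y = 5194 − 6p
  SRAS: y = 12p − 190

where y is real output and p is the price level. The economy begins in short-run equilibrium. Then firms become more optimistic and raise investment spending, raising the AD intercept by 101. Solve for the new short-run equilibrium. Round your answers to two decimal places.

This is a positive demand shock: AD shifts right.
New AD: y = 5295 − 6p.
Set AD = SRAS: 5295 − 6p = 12p − 190, so 5485 = 18p and p = 304.72.
Substituting into AD, y = 3466.67.

p = 304.72, y = 3466.67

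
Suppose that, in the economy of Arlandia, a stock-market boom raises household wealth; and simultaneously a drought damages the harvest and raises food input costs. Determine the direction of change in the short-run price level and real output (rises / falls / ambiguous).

The first event is a positive demand shock: AD shifts right, which by itself pushes P up and Y up.
The second is an adverse supply shock: SRAS shifts left, which by itself pushes P up and Y down.
Both shocks push P up, so P rises. The two shocks push Y in opposite directions, so the effect on Y is ambiguous.

Price level: rises; output: ambiguous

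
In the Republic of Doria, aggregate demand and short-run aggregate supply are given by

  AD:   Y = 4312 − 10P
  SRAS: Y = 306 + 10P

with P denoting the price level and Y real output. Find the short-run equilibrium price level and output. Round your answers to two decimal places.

P = 200.30, Y = 2309.00

Set AD = SRAS: 4312 − 10P = 306 + 10P, so 4006 = 20P and P = 200.30.
Substituting into AD, Y = 4312 − 10P = 2309.00.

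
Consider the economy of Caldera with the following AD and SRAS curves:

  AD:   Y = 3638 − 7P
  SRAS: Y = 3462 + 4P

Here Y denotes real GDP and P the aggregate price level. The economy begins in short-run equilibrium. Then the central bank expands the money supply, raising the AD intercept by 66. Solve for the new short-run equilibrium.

P = 22, Y = 3550

This is a positive demand shock: AD shifts right.
New AD: Y = 3704 − 7P.
Set AD = SRAS: 3704 − 7P = 3462 + 4P, so 242 = 11P and P = 22.
Y = 3704 − 7·22 = 3550.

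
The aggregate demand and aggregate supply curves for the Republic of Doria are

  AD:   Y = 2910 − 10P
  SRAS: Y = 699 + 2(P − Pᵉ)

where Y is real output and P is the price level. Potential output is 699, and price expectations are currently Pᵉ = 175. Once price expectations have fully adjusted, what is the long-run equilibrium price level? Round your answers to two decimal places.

Long-run P = 221.10

Short run: with Pᵉ = 175, SRAS is Y = 349 + 2P. Setting AD = SRAS gives 2561 = 12P, so P = 213.42 and Y = 2910 − 10P = 775.83.
Output 775.83 is above potential 699, so over time expected prices rise and SRAS shifts left until Y returns to 699.
Long run: Y = 699 on the AD curve gives 699 = 2910 − 10P, so P = 221.10.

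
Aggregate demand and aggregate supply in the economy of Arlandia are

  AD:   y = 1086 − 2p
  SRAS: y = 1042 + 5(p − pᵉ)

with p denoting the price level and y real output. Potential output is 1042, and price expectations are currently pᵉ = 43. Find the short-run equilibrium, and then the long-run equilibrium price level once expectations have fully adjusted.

Short run: p = 37, y = 1012. Long run: p = 22.

Short run: with pᵉ = 43, SRAS is y = 827 + 5p. Setting AD = SRAS gives 259 = 7p, so p = 37 and y = 1086 − 2·37 = 1012.
Output 1012 is below potential 1042, so over time expected prices fall and SRAS shifts right until y returns to 1042.
Long run: y = 1042 on the AD curve gives 1042 = 1086 − 2p, so p = 22.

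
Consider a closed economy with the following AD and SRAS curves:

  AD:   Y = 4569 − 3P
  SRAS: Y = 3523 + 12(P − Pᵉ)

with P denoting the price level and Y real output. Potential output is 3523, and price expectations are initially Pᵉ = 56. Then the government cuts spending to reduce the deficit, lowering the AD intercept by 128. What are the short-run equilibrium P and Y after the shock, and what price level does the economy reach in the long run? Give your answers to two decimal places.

AD shifts left: new AD is Y = 4441 − 3P. With Pᵉ = 56, SRAS is Y = 2851 + 12P.
Short run: 4441 − 3P = 2851 + 12P gives 1590 = 15P, so P = 106.00 and Y = 4441 − 3P = 4123.00.
Y = 4123.00 is above potential 3523; expectations adjust and SRAS shifts left until Y = 3523.
Long run: on the new AD curve, 3523 = 4441 − 3P gives P = 306.00.

Short run: P = 106.00, Y = 4123.00. Long run: P = 306.00.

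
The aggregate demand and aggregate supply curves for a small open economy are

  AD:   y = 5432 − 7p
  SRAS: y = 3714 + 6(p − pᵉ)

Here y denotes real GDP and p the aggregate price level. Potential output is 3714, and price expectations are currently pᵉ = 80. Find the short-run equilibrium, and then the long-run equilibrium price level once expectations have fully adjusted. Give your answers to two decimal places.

Short run: p = 169.08, y = 4248.46. Long run: p = 245.43.

Short run: with pᵉ = 80, SRAS is y = 3234 + 6p. Setting AD = SRAS gives 2198 = 13p, so p = 169.08 and y = 5432 − 7p = 4248.46.
Output 4248.46 is above potential 3714, so over time expected prices rise and SRAS shifts left until y returns to 3714.
Long run: y = 3714 on the AD curve gives 3714 = 5432 − 7p, so p = 245.43.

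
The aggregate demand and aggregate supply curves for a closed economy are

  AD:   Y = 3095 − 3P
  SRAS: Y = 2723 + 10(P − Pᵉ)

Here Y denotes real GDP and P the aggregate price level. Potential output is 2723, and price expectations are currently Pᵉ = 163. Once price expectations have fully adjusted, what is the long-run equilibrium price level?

Long-run P = 124

Short run: with Pᵉ = 163, SRAS is Y = 1093 + 10P. Setting AD = SRAS gives 2002 = 13P, so P = 154 and Y = 3095 − 3·154 = 2633.
Output 2633 is below potential 2723, so over time expected prices fall and SRAS shifts right until Y returns to 2723.
Long run: Y = 2723 on the AD curve gives 2723 = 3095 − 3P, so P = 124.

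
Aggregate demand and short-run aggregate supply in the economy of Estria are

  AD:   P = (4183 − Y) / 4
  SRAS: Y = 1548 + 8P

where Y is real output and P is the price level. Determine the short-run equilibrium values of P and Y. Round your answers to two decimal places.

P = 219.58, Y = 3304.67

Rearrange AD to Y = 4183 − 4P.
Set AD = SRAS: 4183 − 4P = 1548 + 8P, so 2635 = 12P and P = 219.58.
Substituting into AD, Y = 4183 − 4P = 3304.67.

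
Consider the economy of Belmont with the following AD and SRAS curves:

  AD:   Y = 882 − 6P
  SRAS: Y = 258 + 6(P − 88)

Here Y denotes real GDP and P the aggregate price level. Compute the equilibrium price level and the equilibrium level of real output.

P = 96, Y = 306

Write SRAS as Y = 258 + 6P − 528 = 6P − 270.
Set AD = SRAS: 882 − 6P = 6P − 270, so 1152 = 12P and P = 96.
Then Y = 882 − 6·96 = 306.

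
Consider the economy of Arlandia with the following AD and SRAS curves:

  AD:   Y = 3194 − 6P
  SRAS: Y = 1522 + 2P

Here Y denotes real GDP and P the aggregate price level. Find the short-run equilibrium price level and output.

P = 209, Y = 1940

Set AD = SRAS: 3194 − 6P = 1522 + 2P, so 1672 = 8P and P = 209.
Then Y = 3194 − 6·209 = 1940.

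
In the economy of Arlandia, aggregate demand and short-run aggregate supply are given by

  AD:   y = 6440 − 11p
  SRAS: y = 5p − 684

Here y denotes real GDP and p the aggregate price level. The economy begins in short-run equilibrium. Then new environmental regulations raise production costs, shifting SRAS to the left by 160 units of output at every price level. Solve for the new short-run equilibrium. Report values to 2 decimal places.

This is a negative supply shock: SRAS shifts left.
New SRAS: y = 5p − 844.
Set AD = SRAS: 6440 − 11p = 5p − 844, so 7284 = 16p and p = 455.25.
Substituting into AD, y = 1432.25.

p = 455.25, y = 1432.25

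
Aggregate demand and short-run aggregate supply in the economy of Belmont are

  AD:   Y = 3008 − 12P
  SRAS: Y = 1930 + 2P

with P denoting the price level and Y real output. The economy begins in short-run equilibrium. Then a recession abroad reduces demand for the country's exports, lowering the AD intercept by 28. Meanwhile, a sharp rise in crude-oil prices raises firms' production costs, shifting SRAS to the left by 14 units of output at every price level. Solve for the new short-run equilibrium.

After both shocks: AD is Y = 2980 − 12P and SRAS is Y = 1916 + 2P.
Setting them equal: 1064 = 14P, so P = 76.
Y = 2980 − 12·76 = 2068.

P = 76, Y = 2068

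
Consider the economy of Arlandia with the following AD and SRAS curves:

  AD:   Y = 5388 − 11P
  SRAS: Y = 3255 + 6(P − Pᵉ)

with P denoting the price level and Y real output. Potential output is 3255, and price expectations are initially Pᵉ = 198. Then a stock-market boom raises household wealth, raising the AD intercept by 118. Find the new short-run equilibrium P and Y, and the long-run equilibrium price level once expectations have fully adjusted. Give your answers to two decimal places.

AD shifts right: new AD is Y = 5506 − 11P. With Pᵉ = 198, SRAS is Y = 2067 + 6P.
Short run: 5506 − 11P = 2067 + 6P gives 3439 = 17P, so P = 202.29 and Y = 5506 − 11P = 3280.76.
Y = 3280.76 is above potential 3255; expectations adjust and SRAS shifts left until Y = 3255.
Long run: on the new AD curve, 3255 = 5506 − 11P gives P = 204.64.

Short run: P = 202.29, Y = 3280.76. Long run: P = 204.64.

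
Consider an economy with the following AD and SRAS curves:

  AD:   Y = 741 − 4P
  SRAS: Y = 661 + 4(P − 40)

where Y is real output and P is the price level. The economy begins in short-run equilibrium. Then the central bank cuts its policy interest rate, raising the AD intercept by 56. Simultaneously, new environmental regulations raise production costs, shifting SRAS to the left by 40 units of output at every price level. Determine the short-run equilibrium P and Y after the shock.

P = 42, Y = 629

After both shocks: AD is Y = 797 − 4P and SRAS is Y = 461 + 4P.
Setting them equal: 336 = 8P, so P = 42.
Y = 797 − 4·42 = 629.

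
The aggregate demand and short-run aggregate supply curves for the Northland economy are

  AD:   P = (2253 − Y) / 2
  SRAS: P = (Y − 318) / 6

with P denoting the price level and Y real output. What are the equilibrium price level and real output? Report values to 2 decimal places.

Rearrange AD to Y = 2253 − 2P.
Rearrange SRAS to Y = 318 + 6P.
Set AD = SRAS: 2253 − 2P = 318 + 6P, so 1935 = 8P and P = 241.88.
Substituting into AD, Y = 2253 − 2P = 1769.25.

P = 241.88, Y = 1769.25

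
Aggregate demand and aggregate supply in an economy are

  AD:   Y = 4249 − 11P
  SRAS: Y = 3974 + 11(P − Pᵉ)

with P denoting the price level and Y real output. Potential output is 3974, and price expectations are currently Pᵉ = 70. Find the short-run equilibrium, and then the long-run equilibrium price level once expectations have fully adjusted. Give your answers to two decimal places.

Short run: with Pᵉ = 70, SRAS is Y = 3204 + 11P. Setting AD = SRAS gives 1045 = 22P, so P = 47.50 and Y = 4249 − 11P = 3726.50.
Output 3726.50 is below potential 3974, so over time expected prices fall and SRAS shifts right until Y returns to 3974.
Long run: Y = 3974 on the AD curve gives 3974 = 4249 − 11P, so P = 25.00.

Short run: P = 47.50, Y = 3726.50. Long run: P = 25.00.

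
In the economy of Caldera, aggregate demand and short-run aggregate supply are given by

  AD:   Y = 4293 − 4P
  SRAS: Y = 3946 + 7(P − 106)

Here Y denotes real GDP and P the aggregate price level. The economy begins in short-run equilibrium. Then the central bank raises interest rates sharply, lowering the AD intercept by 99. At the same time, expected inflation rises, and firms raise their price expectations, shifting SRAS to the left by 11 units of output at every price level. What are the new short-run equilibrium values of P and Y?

After both shocks: AD is Y = 4194 − 4P and SRAS is Y = 3193 + 7P.
Setting them equal: 1001 = 11P, so P = 91.
Y = 4194 − 4·91 = 3830.

P = 91, Y = 3830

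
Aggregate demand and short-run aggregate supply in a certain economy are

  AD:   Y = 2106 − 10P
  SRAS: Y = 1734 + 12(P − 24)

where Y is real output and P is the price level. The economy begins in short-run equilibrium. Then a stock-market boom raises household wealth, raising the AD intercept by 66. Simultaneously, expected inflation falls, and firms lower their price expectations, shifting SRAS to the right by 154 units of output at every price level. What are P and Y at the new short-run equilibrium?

After both shocks: AD is Y = 2172 − 10P and SRAS is Y = 1600 + 12P.
Setting them equal: 572 = 22P, so P = 26.
Y = 2172 − 10·26 = 1912.

P = 26, Y = 1912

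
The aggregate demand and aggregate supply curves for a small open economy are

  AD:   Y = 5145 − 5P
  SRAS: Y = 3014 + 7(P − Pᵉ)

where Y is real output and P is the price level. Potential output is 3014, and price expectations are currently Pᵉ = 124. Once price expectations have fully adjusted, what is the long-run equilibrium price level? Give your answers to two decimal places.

Long-run P = 426.20

Short run: with Pᵉ = 124, SRAS is Y = 2146 + 7P. Setting AD = SRAS gives 2999 = 12P, so P = 249.92 and Y = 5145 − 5P = 3895.42.
Output 3895.42 is above potential 3014, so over time expected prices rise and SRAS shifts left until Y returns to 3014.
Long run: Y = 3014 on the AD curve gives 3014 = 5145 − 5P, so P = 426.20.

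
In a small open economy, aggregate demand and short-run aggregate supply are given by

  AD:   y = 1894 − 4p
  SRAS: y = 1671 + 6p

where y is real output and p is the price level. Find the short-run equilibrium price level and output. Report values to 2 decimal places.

Set AD = SRAS: 1894 − 4p = 1671 + 6p, so 223 = 10p and p = 22.30.
Substituting into AD, y = 1894 − 4p = 1804.80.

p = 22.30, y = 1804.80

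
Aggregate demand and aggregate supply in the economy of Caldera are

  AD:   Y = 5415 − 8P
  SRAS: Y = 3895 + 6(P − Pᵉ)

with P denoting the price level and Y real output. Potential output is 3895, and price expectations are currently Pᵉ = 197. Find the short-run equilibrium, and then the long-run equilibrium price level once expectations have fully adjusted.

Short run: with Pᵉ = 197, SRAS is Y = 2713 + 6P. Setting AD = SRAS gives 2702 = 14P, so P = 193 and Y = 5415 − 8·193 = 3871.
Output 3871 is below potential 3895, so over time expected prices fall and SRAS shifts right until Y returns to 3895.
Long run: Y = 3895 on the AD curve gives 3895 = 5415 − 8P, so P = 190.

Short run: P = 193, Y = 3871. Long run: P = 190.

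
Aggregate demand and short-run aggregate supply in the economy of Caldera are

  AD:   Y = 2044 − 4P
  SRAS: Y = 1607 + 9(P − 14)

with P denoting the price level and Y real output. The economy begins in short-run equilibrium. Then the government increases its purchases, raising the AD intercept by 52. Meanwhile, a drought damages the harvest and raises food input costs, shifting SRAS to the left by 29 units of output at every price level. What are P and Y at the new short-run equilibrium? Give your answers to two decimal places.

P = 49.54, Y = 1897.85

After both shocks: AD is Y = 2096 − 4P and SRAS is Y = 1452 + 9P.
Setting them equal: 644 = 13P, so P = 49.54.
Substituting into AD, Y = 1897.85.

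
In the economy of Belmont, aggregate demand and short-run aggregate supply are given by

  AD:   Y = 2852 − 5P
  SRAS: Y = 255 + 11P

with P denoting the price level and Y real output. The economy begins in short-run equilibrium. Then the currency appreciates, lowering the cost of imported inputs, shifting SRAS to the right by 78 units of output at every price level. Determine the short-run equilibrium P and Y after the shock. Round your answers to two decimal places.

P = 157.44, Y = 2064.81

This is a positive supply shock: SRAS shifts right.
New SRAS: Y = 333 + 11P.
Set AD = SRAS: 2852 − 5P = 333 + 11P, so 2519 = 16P and P = 157.44.
Substituting into AD, Y = 2064.81.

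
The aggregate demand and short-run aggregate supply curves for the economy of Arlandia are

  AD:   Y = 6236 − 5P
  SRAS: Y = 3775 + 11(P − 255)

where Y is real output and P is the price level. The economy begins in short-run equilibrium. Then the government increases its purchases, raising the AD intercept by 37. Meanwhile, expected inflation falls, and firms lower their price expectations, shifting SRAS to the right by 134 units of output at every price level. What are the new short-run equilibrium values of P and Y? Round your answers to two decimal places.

P = 323.06, Y = 4657.69

After both shocks: AD is Y = 6273 − 5P and SRAS is Y = 1104 + 11P.
Setting them equal: 5169 = 16P, so P = 323.06.
Substituting into AD, Y = 4657.69.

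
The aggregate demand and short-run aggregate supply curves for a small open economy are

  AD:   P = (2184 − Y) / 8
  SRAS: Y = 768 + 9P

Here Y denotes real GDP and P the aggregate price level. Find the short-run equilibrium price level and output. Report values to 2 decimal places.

Rearrange AD to Y = 2184 − 8P.
Set AD = SRAS: 2184 − 8P = 768 + 9P, so 1416 = 17P and P = 83.29.
Substituting into AD, Y = 2184 − 8P = 1517.65.

P = 83.29, Y = 1517.65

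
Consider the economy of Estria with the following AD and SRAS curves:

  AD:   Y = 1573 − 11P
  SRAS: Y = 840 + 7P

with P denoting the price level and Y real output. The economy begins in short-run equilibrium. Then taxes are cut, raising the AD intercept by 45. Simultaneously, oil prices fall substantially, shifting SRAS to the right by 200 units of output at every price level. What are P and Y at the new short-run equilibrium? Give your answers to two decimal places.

After both shocks: AD is Y = 1618 − 11P and SRAS is Y = 1040 + 7P.
Setting them equal: 578 = 18P, so P = 32.11.
Substituting into AD, Y = 1264.78.

P = 32.11, Y = 1264.78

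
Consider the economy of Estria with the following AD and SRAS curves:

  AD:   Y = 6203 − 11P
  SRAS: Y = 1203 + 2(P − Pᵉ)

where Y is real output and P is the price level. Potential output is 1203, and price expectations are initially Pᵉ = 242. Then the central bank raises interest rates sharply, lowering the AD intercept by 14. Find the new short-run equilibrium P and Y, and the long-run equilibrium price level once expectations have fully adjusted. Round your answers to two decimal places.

Short run: P = 420.77, Y = 1560.54. Long run: P = 453.27.

AD shifts left: new AD is Y = 6189 − 11P. With Pᵉ = 242, SRAS is Y = 719 + 2P.
Short run: 6189 − 11P = 719 + 2P gives 5470 = 13P, so P = 420.77 and Y = 6189 − 11P = 1560.54.
Y = 1560.54 is above potential 1203; expectations adjust and SRAS shifts left until Y = 1203.
Long run: on the new AD curve, 1203 = 6189 − 11P gives P = 453.27.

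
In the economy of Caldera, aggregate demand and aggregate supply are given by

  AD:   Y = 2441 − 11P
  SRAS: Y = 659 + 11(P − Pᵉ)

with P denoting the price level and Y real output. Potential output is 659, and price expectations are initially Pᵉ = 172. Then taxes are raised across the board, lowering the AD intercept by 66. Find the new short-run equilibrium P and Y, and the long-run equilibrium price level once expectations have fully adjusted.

AD shifts left: new AD is Y = 2375 − 11P. With Pᵉ = 172, SRAS is Y = 11P − 1233.
Short run: 2375 − 11P = 11P − 1233 gives 3608 = 22P, so P = 164 and Y = 2375 − 11·164 = 571.
Y = 571 is below potential 659; expectations adjust and SRAS shifts right until Y = 659.
Long run: on the new AD curve, 659 = 2375 − 11P gives P = 156.

Short run: P = 164, Y = 571. Long run: P = 156.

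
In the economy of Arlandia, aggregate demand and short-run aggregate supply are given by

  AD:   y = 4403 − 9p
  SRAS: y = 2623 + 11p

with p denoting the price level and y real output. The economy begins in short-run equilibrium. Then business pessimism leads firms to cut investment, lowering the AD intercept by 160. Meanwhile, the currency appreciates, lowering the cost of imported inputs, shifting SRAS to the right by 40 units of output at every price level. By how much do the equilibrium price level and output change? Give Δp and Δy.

Δp = -10, Δy = -70

After both shocks: AD is y = 4243 − 9p and SRAS is y = 2663 + 11p.
Setting them equal: 1580 = 20p, so p = 79.
y = 4243 − 9·79 = 3532.
Initially p = 89, y = 3602, so Δp = -10 and Δy = -70.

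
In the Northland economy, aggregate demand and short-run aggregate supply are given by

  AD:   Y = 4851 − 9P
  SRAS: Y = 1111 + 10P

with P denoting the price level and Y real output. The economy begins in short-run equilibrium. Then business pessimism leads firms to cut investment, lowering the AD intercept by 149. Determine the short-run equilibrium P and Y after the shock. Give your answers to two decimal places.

P = 189.00, Y = 3001.00

This is a negative demand shock: AD shifts left.
New AD: Y = 4702 − 9P.
Set AD = SRAS: 4702 − 9P = 1111 + 10P, so 3591 = 19P and P = 189.00.
Substituting into AD, Y = 3001.00.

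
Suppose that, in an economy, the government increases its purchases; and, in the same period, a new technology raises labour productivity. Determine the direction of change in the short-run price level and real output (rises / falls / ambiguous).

The first event is a positive demand shock: AD shifts right, which by itself pushes P up and Y up.
The second is a favourable supply shock: SRAS shifts right, which by itself pushes P down and Y up.
The two shocks push P in opposite directions, so the effect on P is ambiguous. Both shocks push Y up, so Y rises.

Price level: ambiguous; output: rises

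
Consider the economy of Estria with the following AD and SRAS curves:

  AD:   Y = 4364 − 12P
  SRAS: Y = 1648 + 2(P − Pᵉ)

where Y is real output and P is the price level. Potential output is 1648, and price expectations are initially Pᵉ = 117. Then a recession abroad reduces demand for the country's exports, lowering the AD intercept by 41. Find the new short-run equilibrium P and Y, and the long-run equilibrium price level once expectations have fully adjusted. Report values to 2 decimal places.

AD shifts left: new AD is Y = 4323 − 12P. With Pᵉ = 117, SRAS is Y = 1414 + 2P.
Short run: 4323 − 12P = 1414 + 2P gives 2909 = 14P, so P = 207.79 and Y = 4323 − 12P = 1829.57.
Y = 1829.57 is above potential 1648; expectations adjust and SRAS shifts left until Y = 1648.
Long run: on the new AD curve, 1648 = 4323 − 12P gives P = 222.92.

Short run: P = 207.79, Y = 1829.57. Long run: P = 222.92.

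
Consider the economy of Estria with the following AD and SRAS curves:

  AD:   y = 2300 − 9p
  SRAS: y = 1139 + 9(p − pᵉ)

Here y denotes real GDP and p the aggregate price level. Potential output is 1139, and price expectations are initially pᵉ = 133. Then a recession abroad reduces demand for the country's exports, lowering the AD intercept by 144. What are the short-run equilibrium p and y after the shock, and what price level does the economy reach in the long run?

Short run: p = 123, y = 1049. Long run: p = 113.

AD shifts left: new AD is y = 2156 − 9p. With pᵉ = 133, SRAS is y = 9p − 58.
Short run: 2156 − 9p = 9p − 58 gives 2214 = 18p, so p = 123 and y = 2156 − 9·123 = 1049.
y = 1049 is below potential 1139; expectations adjust and SRAS shifts right until y = 1139.
Long run: on the new AD curve, 1139 = 2156 − 9p gives p = 113.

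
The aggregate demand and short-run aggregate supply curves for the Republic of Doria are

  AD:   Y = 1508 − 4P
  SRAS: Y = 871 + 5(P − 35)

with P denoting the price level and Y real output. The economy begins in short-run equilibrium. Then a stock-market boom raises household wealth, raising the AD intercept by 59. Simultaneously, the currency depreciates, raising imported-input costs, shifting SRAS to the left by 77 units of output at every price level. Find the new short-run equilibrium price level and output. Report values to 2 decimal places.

After both shocks: AD is Y = 1567 − 4P and SRAS is Y = 619 + 5P.
Setting them equal: 948 = 9P, so P = 105.33.
Substituting into AD, Y = 1145.67.

P = 105.33, Y = 1145.67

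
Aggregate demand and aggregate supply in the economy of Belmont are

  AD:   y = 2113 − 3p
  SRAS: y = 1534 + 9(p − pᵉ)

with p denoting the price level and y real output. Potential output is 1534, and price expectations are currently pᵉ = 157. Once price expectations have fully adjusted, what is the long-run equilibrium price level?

Short run: with pᵉ = 157, SRAS is y = 121 + 9p. Setting AD = SRAS gives 1992 = 12p, so p = 166 and y = 2113 − 3·166 = 1615.
Output 1615 is above potential 1534, so over time expected prices rise and SRAS shifts left until y returns to 1534.
Long run: y = 1534 on the AD curve gives 1534 = 2113 − 3p, so p = 193.

Long-run p = 193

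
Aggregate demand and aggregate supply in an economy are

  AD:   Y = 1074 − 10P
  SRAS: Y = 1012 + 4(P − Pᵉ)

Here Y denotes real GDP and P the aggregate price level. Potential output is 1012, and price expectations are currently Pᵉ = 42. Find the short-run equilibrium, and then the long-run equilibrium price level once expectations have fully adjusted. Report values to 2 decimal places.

Short run: with Pᵉ = 42, SRAS is Y = 844 + 4P. Setting AD = SRAS gives 230 = 14P, so P = 16.43 and Y = 1074 − 10P = 909.71.
Output 909.71 is below potential 1012, so over time expected prices fall and SRAS shifts right until Y returns to 1012.
Long run: Y = 1012 on the AD curve gives 1012 = 1074 − 10P, so P = 6.20.

Short run: P = 16.43, Y = 909.71. Long run: P = 6.20.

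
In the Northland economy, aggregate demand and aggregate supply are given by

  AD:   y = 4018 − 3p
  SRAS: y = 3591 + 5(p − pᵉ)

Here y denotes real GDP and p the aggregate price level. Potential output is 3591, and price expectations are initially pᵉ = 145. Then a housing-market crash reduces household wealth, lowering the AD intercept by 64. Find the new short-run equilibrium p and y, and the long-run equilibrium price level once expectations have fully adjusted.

Short run: p = 136, y = 3546. Long run: p = 121.

AD shifts left: new AD is y = 3954 − 3p. With pᵉ = 145, SRAS is y = 2866 + 5p.
Short run: 3954 − 3p = 2866 + 5p gives 1088 = 8p, so p = 136 and y = 3954 − 3·136 = 3546.
y = 3546 is below potential 3591; expectations adjust and SRAS shifts right until y = 3591.
Long run: on the new AD curve, 3591 = 3954 − 3p gives p = 121.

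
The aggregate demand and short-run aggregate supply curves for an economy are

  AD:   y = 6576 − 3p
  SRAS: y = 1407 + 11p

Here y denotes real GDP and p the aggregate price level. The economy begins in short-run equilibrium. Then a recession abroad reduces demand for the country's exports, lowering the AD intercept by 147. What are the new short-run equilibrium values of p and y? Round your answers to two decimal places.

p = 358.71, y = 5352.86

This is a negative demand shock: AD shifts left.
New AD: y = 6429 − 3p.
Set AD = SRAS: 6429 − 3p = 1407 + 11p, so 5022 = 14p and p = 358.71.
Substituting into AD, y = 5352.86.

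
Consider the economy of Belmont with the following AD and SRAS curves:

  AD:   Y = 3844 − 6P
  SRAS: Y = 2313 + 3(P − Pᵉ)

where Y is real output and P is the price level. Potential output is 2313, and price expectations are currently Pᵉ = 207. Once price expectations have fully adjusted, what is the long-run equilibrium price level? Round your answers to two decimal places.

Long-run P = 255.17

Short run: with Pᵉ = 207, SRAS is Y = 1692 + 3P. Setting AD = SRAS gives 2152 = 9P, so P = 239.11 and Y = 3844 − 6P = 2409.33.
Output 2409.33 is above potential 2313, so over time expected prices rise and SRAS shifts left until Y returns to 2313.
Long run: Y = 2313 on the AD curve gives 2313 = 3844 − 6P, so P = 255.17.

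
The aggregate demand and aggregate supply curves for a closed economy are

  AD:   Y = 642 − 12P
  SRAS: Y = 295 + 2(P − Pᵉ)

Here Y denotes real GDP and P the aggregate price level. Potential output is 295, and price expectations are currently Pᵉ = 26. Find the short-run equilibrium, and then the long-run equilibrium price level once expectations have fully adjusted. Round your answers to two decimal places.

Short run: with Pᵉ = 26, SRAS is Y = 243 + 2P. Setting AD = SRAS gives 399 = 14P, so P = 28.50 and Y = 642 − 12P = 300.00.
Output 300.00 is above potential 295, so over time expected prices rise and SRAS shifts left until Y returns to 295.
Long run: Y = 295 on the AD curve gives 295 = 642 − 12P, so P = 28.92.

Short run: P = 28.50, Y = 300.00. Long run: P = 28.92.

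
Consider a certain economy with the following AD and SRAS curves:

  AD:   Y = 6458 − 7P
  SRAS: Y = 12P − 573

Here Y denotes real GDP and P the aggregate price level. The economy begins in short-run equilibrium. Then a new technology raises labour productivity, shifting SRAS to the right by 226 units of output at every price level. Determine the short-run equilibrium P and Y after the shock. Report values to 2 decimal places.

P = 358.16, Y = 3950.89

This is a positive supply shock: SRAS shifts right.
New SRAS: Y = 12P − 347.
Set AD = SRAS: 6458 − 7P = 12P − 347, so 6805 = 19P and P = 358.16.
Substituting into AD, Y = 3950.89.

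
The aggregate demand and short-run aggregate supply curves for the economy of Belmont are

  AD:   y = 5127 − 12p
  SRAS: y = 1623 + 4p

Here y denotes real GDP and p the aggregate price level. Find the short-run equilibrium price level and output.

p = 219, y = 2499

Set AD = SRAS: 5127 − 12p = 1623 + 4p, so 3504 = 16p and p = 219.
Then y = 5127 − 12·219 = 2499.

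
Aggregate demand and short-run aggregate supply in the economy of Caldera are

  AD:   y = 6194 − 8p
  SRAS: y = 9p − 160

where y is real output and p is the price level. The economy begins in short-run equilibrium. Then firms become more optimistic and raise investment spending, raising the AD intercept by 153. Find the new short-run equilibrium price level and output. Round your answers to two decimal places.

p = 382.76, y = 3284.88

This is a positive demand shock: AD shifts right.
New AD: y = 6347 − 8p.
Set AD = SRAS: 6347 − 8p = 9p − 160, so 6507 = 17p and p = 382.76.
Substituting into AD, y = 3284.88.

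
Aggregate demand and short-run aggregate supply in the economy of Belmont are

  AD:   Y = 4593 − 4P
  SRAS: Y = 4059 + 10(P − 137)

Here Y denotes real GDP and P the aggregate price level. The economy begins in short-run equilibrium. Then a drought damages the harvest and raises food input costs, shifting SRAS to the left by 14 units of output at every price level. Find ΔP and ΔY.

This is a negative supply shock: SRAS shifts left.
New SRAS: Y = 2675 + 10P.
Set AD = SRAS: 4593 − 4P = 2675 + 10P, so 1918 = 14P and P = 137.
Y = 4593 − 4·137 = 4045.
Initially P = 136, Y = 4049, so ΔP = +1 and ΔY = -4.

ΔP = +1, ΔY = -4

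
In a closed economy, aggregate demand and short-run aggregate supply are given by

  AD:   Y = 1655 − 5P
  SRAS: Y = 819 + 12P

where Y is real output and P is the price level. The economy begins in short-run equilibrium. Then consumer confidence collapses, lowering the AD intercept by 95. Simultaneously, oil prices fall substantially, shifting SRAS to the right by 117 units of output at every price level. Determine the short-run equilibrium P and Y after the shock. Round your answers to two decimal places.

After both shocks: AD is Y = 1560 − 5P and SRAS is Y = 936 + 12P.
Setting them equal: 624 = 17P, so P = 36.71.
Substituting into AD, Y = 1376.47.

P = 36.71, Y = 1376.47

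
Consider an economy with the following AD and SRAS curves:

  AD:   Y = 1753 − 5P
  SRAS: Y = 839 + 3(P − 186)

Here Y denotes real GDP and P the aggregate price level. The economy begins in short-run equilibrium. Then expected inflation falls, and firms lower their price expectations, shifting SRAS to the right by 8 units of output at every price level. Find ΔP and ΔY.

This is a positive supply shock: SRAS shifts right.
New SRAS: Y = 289 + 3P.
Set AD = SRAS: 1753 − 5P = 289 + 3P, so 1464 = 8P and P = 183.
Y = 1753 − 5·183 = 838.
Initially P = 184, Y = 833, so ΔP = -1 and ΔY = +5.

ΔP = -1, ΔY = +5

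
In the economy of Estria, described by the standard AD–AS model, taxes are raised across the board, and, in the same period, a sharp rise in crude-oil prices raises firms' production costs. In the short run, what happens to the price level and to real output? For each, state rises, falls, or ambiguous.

Price level: ambiguous; output: falls

The first event is a negative demand shock: AD shifts left, which by itself pushes P down and Y down.
The second is an adverse supply shock: SRAS shifts left, which by itself pushes P up and Y down.
The two shocks push P in opposite directions, so the effect on P is ambiguous. Both shocks push Y down, so Y falls.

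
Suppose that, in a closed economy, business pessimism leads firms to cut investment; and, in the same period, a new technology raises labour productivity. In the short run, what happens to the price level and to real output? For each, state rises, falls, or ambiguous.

The first event is a negative demand shock: AD shifts left, which by itself pushes P down and Y down.
The second is a favourable supply shock: SRAS shifts right, which by itself pushes P down and Y up.
Both shocks push P down, so P falls. The two shocks push Y in opposite directions, so the effect on Y is ambiguous.

Price level: falls; output: ambiguous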